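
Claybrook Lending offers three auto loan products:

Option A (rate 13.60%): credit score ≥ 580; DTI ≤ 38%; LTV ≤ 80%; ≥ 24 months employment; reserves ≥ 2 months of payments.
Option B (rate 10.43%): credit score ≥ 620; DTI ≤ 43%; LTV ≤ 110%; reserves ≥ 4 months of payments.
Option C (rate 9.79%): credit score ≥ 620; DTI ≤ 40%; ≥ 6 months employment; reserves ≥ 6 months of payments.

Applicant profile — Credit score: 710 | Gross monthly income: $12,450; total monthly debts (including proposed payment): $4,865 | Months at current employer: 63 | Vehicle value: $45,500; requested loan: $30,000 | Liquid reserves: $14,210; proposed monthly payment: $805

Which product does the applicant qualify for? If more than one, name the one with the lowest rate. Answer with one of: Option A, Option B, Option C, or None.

DTI = 4,865/12,450 = 39.1%.
LTV = 30,000/45,500 = 65.9%.
Reserves = 14,210/805 = 17.7 months.
Option A: score 710 ≥ 580; DTI 39.1% > 38%; LTV 65.9% ≤ 80%; employment 63 ≥ 24 mo; reserves 17.7 ≥ 2 mo → does not qualify.
Option B: score 710 ≥ 620; DTI 39.1% ≤ 43%; LTV 65.9% ≤ 110%; reserves 17.7 ≥ 4 mo → qualifies.
Option C: score 710 ≥ 620; DTI 39.1% ≤ 40%; employment 63 ≥ 6 mo; reserves 17.7 ≥ 6 mo → qualifies.
Qualifying: Option B, Option C. Lowest rate is 9.79% → Option C.

Option C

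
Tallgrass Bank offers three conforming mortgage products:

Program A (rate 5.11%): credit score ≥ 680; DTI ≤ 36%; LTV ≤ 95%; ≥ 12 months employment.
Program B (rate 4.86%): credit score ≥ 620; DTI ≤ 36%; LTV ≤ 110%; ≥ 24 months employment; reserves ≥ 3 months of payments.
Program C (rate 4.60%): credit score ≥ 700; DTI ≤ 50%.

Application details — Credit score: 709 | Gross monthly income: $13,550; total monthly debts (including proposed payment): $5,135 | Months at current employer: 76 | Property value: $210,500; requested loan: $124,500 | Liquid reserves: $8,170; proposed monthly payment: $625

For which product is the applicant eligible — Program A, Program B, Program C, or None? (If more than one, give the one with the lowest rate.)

DTI = 5,135/13,550 = 37.9%.
LTV = 124,500/210,500 = 59.1%.
Reserves = 8,170/625 = 13.1 months.
Program A: score 709 ≥ 680; DTI 37.9% > 36%; LTV 59.1% ≤ 95%; employment 76 ≥ 12 mo → does not qualify.
Program B: score 709 ≥ 620; DTI 37.9% > 36%; LTV 59.1% ≤ 110%; employment 76 ≥ 24 mo; reserves 13.1 ≥ 3 mo → does not qualify.
Program C: score 709 ≥ 700; DTI 37.9% ≤ 50% → qualifies.

Program C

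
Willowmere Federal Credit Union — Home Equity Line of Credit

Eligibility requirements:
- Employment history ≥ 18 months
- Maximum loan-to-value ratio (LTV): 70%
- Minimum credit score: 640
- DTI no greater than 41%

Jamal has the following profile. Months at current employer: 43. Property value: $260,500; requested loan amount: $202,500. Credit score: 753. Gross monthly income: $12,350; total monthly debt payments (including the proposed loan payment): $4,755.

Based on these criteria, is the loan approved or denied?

Denied

Employment 43 ≥ 18 months
LTV: 202,500 ÷ 260,500 = 77.7%, exceeds 70% cap
Credit score 753 ≥ 640 (meets)
Debt-to-income = 4,755/12,350 = 38.5% — meets 41% limit
Fails on LTV.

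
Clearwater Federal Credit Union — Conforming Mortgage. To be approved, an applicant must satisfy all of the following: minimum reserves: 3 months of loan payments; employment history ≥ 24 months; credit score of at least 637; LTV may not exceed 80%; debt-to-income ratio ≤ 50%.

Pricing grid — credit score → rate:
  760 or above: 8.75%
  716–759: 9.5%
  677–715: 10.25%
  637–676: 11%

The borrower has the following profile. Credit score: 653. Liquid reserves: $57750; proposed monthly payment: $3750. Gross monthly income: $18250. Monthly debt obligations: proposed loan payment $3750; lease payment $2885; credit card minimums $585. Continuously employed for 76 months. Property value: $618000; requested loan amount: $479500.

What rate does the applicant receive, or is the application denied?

Approved at 11%

Credit score 653 ≥ 637 (meets minimum)
Employment 76 ≥ 24 months
Total monthly debts = (3,750 + 2,885 + 585) = 7,220. DTI = 7,220/18,250 = 39.6% ≤ 50%
Reserves: 57,750 ÷ 3,750 = 15.4 months (meets 3-month minimum)
Loan-to-value = 479,500/618,000 = 77.6% — pass (80% max)
All requirements met. Score 653 falls in the 637–676 tier → 11%.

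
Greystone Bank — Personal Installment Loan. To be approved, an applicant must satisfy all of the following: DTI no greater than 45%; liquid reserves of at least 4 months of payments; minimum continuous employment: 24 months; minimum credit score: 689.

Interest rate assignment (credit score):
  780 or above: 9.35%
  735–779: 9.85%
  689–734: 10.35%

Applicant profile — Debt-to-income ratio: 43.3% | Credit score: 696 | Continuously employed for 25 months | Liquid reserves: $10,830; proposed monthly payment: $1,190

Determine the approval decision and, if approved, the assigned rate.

Approved at 10.35%

Credit score 696 ≥ 689 (meets minimum)
Reserves: 10,830 ÷ 1,190 = 9.1 months (meets 4-month minimum)
DTI 43.3% ≤ 45%
Employment 25 ≥ 24 months
All requirements met. Score 696 falls in the 689–734 tier → 10.35%.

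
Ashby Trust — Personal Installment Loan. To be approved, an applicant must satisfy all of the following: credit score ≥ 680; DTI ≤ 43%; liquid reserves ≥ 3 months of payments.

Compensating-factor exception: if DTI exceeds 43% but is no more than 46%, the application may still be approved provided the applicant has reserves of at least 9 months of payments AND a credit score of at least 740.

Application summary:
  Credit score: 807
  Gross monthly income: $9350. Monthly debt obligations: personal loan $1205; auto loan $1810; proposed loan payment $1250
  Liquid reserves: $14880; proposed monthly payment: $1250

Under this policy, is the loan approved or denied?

Approved

Credit score 807 ≥ 680 (meets base)
Total debts = (1,205 + 1,810 + 1,250) = 4,265. DTI: 4,265 ÷ 9,350 = 45.6%, over the 43% base limit.
Liquid reserves cover 14,880/1,250 = 11.9 months — ≥ 3 required
DTI 45.6% is within the 43%–46% exception band; checking compensating factors.
Reserves 11.9 ≥ 9 months; credit score 807 ≥ 740.
Both compensating conditions met → exception applies.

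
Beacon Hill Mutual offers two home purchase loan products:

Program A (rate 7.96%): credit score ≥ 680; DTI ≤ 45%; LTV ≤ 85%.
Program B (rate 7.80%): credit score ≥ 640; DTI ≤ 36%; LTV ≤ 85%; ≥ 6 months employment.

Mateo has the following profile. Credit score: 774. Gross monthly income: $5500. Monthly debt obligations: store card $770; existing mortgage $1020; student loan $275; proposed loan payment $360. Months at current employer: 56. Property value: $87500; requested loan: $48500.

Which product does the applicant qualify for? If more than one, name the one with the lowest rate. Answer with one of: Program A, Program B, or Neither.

Total debts = (770 + 1,020 + 275 + 360) = 2,425; DTI = 2,425/5,500 = 44.1%.
LTV = 48,500/87,500 = 55.4%.
Program A: score 774 ≥ 680; DTI 44.1% ≤ 45%; LTV 55.4% ≤ 85% → qualifies.
Program B: score 774 ≥ 640; DTI 44.1% > 36%; LTV 55.4% ≤ 85%; employment 56 ≥ 6 mo → does not qualify.

Program A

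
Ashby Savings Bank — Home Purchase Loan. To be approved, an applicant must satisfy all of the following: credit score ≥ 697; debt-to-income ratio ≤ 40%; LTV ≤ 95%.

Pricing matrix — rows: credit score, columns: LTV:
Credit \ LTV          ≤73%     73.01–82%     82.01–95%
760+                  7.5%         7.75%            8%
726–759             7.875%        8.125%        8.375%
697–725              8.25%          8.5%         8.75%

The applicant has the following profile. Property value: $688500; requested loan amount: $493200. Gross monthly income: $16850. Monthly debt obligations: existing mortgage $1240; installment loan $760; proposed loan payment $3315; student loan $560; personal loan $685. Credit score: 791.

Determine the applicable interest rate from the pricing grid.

7.5%

Credit score 791 ≥ 697; Total monthly debts = (1,240 + 760 + 3,315 + 560 + 685) = 6,560. DTI: 6,560 ÷ 16,850 = 38.9%, within the 40% cap
Loan-to-value = 493,200/688,500 = 71.6% — pass (95% max)
Row: 791 falls in 760+. Column: 71.6% falls in ≤73%. Rate = 7.5%.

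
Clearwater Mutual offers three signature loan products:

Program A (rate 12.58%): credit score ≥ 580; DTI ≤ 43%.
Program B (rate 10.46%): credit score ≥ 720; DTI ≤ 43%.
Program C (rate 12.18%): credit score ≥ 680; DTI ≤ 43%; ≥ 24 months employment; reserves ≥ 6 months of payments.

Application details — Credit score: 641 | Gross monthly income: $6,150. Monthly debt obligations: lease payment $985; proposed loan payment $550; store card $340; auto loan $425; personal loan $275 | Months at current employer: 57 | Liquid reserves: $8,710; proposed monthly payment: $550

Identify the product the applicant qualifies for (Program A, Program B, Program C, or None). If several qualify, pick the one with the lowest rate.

Program A

Total debts = (985 + 550 + 340 + 425 + 275) = 2,575; DTI = 2,575/6,150 = 41.9%.
Reserves = 8,710/550 = 15.8 months.
Program A: score 641 ≥ 580; DTI 41.9% ≤ 43% → qualifies.
Program B: score 641 < 720; DTI 41.9% ≤ 43% → does not qualify.
Program C: score 641 < 680; DTI 41.9% ≤ 43%; employment 57 ≥ 24 mo; reserves 15.8 ≥ 6 mo → does not qualify.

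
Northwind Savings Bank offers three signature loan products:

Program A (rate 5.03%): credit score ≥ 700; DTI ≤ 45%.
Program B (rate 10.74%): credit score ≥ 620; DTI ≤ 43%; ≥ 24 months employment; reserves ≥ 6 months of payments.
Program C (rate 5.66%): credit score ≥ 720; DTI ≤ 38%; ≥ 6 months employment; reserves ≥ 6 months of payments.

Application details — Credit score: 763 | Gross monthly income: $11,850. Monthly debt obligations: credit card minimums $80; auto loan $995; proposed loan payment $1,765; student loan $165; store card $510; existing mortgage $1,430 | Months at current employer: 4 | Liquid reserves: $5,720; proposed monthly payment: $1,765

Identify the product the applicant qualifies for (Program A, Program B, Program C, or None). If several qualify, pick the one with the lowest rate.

Total debts = (80 + 995 + 1,765 + 165 + 510 + 1,430) = 4,945; DTI = 4,945/11,850 = 41.7%.
Reserves = 5,720/1,765 = 3.2 months.
Program A: score 763 ≥ 700; DTI 41.7% ≤ 45% → qualifies.
Program B: score 763 ≥ 620; DTI 41.7% ≤ 43%; employment 4 < 24 mo; reserves 3.2 < 6 mo → does not qualify.
Program C: score 763 ≥ 720; DTI 41.7% > 38%; employment 4 < 6 mo; reserves 3.2 < 6 mo → does not qualify.

Program A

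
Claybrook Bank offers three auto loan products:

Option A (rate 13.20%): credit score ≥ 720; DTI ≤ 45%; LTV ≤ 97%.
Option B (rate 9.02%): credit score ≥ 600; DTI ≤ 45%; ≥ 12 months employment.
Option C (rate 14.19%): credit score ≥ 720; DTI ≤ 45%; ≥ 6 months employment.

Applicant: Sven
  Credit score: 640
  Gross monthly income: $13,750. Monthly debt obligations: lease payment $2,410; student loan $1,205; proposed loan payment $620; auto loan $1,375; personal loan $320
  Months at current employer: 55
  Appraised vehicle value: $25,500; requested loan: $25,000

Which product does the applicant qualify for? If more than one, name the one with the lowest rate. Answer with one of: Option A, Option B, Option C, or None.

Option B

Total debts = (2,410 + 1,205 + 620 + 1,375 + 320) = 5,930; DTI = 5,930/13,750 = 43.1%.
LTV = 25,000/25,500 = 98%.
Option A: score 640 < 720; DTI 43.1% ≤ 45%; LTV 98% > 97% → does not qualify.
Option B: score 640 ≥ 600; DTI 43.1% ≤ 45%; employment 55 ≥ 12 mo → qualifies.
Option C: score 640 < 720; DTI 43.1% ≤ 45%; employment 55 ≥ 6 mo → does not qualify.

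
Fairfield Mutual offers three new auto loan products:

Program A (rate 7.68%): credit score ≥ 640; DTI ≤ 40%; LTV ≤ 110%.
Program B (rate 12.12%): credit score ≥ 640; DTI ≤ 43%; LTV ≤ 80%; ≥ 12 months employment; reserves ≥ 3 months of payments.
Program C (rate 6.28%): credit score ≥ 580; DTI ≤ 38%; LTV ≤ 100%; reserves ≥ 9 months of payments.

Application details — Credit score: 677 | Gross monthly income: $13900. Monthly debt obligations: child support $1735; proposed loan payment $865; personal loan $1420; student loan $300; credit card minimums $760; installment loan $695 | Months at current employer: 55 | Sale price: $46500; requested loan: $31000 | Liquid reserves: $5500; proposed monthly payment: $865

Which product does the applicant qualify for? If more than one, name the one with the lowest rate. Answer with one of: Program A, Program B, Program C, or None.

Program B

Total debts = (1,735 + 865 + 1,420 + 300 + 760 + 695) = 5,775; DTI = 5,775/13,900 = 41.5%.
LTV = 31,000/46,500 = 66.7%.
Reserves = 5,500/865 = 6.4 months.
Program A: score 677 ≥ 640; DTI 41.5% > 40%; LTV 66.7% ≤ 110% → does not qualify.
Program B: score 677 ≥ 640; DTI 41.5% ≤ 43%; LTV 66.7% ≤ 80%; employment 55 ≥ 12 mo; reserves 6.4 ≥ 3 mo → qualifies.
Program C: score 677 ≥ 580; DTI 41.5% > 38%; LTV 66.7% ≤ 100%; reserves 6.4 < 9 mo → does not qualify.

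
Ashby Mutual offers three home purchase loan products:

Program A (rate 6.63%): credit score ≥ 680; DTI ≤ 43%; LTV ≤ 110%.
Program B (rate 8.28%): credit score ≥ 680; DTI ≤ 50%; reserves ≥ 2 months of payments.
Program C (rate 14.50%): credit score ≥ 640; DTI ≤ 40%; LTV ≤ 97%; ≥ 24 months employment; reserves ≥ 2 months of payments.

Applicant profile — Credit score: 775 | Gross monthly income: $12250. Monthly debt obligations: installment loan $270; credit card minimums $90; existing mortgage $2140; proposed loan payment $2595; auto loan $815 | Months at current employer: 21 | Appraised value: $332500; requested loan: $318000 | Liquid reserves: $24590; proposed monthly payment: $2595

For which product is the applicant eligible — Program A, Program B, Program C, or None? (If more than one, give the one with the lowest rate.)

Program B

Total debts = (270 + 90 + 2,140 + 2,595 + 815) = 5,910; DTI = 5,910/12,250 = 48.2%.
LTV = 318,000/332,500 = 95.6%.
Reserves = 24,590/2,595 = 9.5 months.
Program A: score 775 ≥ 680; DTI 48.2% > 43%; LTV 95.6% ≤ 110% → does not qualify.
Program B: score 775 ≥ 680; DTI 48.2% ≤ 50%; reserves 9.5 ≥ 2 mo → qualifies.
Program C: score 775 ≥ 640; DTI 48.2% > 40%; LTV 95.6% ≤ 97%; employment 21 < 24 mo; reserves 9.5 ≥ 2 mo → does not qualify.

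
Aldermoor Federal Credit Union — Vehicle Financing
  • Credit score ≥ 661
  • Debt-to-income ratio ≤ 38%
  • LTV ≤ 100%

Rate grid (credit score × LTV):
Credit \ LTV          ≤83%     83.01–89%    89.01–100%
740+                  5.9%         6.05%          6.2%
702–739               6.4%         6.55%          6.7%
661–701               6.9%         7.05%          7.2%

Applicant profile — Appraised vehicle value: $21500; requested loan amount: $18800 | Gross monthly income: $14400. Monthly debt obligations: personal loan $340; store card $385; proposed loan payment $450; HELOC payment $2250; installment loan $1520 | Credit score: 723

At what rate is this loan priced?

6.55%

Credit score 723 ≥ 661; Total monthly debts = (340 + 385 + 450 + 2,250 + 1,520) = 4,945. Debt-to-income = 4,945/14,400 = 34.3% — meets 38% limit
Loan-to-value = 18,800/21,500 = 87.4% — pass (100% max)
Row: 723 falls in 702–739. Column: 87.4% falls in 83.01–89%. Rate = 6.55%.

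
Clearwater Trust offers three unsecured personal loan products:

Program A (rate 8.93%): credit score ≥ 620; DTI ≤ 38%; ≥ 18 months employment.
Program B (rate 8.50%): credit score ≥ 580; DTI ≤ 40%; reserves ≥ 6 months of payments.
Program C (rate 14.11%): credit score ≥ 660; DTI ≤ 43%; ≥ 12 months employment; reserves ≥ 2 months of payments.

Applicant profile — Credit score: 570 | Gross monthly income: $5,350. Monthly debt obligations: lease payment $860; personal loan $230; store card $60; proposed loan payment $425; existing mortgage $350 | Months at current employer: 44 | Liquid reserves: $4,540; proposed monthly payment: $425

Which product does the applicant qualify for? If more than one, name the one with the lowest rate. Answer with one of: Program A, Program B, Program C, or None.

None

Total debts = (860 + 230 + 60 + 425 + 350) = 1,925; DTI = 1,925/5,350 = 36%.
Reserves = 4,540/425 = 10.7 months.
Program A: score 570 < 620; DTI 36% ≤ 38%; employment 44 ≥ 18 mo → does not qualify.
Program B: score 570 < 580; DTI 36% ≤ 40%; reserves 10.7 ≥ 6 mo → does not qualify.
Program C: score 570 < 660; DTI 36% ≤ 43%; employment 44 ≥ 12 mo; reserves 10.7 ≥ 2 mo → does not qualify.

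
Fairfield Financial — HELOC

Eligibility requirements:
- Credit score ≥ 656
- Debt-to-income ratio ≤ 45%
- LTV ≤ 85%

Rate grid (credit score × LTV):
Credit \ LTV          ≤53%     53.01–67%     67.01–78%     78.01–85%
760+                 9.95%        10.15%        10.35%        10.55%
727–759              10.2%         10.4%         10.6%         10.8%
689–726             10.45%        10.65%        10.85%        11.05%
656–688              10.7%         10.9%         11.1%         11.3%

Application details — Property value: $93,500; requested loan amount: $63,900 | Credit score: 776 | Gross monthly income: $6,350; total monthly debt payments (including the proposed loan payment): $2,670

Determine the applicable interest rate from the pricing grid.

Credit score 776 ≥ 656; DTI = 2,670/6,350 = 42% ≤ 45%
Loan-to-value = 63,900/93,500 = 68.3% — pass (85% max)
Row: 776 falls in 760+. Column: 68.3% falls in 67.01–78%. Rate = 10.35%.

10.35%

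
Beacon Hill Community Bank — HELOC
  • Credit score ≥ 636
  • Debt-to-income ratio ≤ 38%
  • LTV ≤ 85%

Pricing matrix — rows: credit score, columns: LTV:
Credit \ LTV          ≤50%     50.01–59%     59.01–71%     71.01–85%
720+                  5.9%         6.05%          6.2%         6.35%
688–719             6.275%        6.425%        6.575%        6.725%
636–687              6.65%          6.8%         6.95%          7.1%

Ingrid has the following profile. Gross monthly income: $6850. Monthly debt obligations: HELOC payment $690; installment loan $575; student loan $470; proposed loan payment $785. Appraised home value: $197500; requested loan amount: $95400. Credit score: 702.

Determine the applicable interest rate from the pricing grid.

Credit score 702 ≥ 636; Total monthly debts = (690 + 575 + 470 + 785) = 2,520. Debt-to-income = 2,520/6,850 = 36.8% — meets 38% limit
LTV: 95,400 ÷ 197,500 = 48.3%, within 85% cap
Row: 702 falls in 688–719. Column: 48.3% falls in ≤50%. Rate = 6.275%.

6.275%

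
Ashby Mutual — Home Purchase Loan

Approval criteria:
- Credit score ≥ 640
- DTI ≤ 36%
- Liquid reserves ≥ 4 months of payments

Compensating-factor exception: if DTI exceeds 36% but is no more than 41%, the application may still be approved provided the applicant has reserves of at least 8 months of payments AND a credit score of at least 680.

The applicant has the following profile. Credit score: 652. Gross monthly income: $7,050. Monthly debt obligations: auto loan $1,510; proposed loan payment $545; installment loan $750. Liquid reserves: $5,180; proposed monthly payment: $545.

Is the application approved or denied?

Denied

Credit score 652 ≥ 640 (meets base)
Total debts = (1,510 + 545 + 750) = 2,805. DTI = 2,805/7,050 = 39.8% > 36% — standard DTI limit exceeded.
Reserves = 5,180/545 = 9.5 months ≥ 4
39.8% falls in the override range (36%–41%), so the compensating-factor test applies.
Reserves 9.5 ≥ 8 months; credit score 652 < 680.
Override conditions not both satisfied; exception does not apply.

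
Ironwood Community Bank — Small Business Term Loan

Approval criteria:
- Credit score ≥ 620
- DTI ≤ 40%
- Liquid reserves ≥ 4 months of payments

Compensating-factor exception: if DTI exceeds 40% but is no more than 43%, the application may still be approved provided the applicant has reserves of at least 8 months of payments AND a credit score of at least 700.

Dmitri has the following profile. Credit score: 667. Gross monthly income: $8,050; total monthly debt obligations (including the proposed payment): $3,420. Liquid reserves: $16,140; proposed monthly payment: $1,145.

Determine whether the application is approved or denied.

Credit score 667 ≥ 620 (meets base)
DTI: 3,420 ÷ 8,050 = 42.5%, over the 40% base limit.
Liquid reserves cover 16,140/1,145 = 14.1 months — ≥ 4 required
42.5% falls in the override range (40%–43%), so the compensating-factor test applies.
Override check — reserves: 14.1 mo (ok); score: 667 (below 700).
Override conditions not both satisfied; exception does not apply.

Denied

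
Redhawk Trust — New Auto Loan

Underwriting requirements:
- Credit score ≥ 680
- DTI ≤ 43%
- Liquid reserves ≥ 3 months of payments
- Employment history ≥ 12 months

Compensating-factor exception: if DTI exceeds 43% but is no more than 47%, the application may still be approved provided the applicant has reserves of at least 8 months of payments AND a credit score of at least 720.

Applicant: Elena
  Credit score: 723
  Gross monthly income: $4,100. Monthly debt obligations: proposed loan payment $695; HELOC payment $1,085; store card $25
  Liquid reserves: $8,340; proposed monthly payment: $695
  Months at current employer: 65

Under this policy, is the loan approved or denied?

Credit score 723 ≥ 680 (meets base)
Total debts = (695 + 1,085 + 25) = 1,805. DTI = 1,805/4,100 = 44% > 43% — standard DTI limit exceeded.
Reserves: 8,340 ÷ 695 = 12.0 months (meets 3-month minimum)
Employment 65 ≥ 12 months
DTI 44% is within the 43%–47% exception band; checking compensating factors.
Reserves 12.0 ≥ 8 months; credit score 723 ≥ 720.
Both override conditions satisfied; DTI exception granted.

Approved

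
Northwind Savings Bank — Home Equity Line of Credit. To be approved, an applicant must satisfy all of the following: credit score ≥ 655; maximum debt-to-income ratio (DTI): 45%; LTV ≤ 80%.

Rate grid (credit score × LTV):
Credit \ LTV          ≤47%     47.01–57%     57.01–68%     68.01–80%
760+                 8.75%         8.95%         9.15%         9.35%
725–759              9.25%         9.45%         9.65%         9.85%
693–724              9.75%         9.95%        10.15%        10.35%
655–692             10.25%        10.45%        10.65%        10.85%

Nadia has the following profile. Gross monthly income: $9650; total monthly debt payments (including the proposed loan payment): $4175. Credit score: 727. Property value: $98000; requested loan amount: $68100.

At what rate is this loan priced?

9.85%

Credit score 727 ≥ 655; Debt-to-income = 4,175/9,650 = 43.3% — meets 45% limit
Loan-to-value = 68,100/98,000 = 69.5% — pass (80% max)
Score 727 is in the 725–759 band; LTV 69.5% is in the 68.01–80% band → 9.85%.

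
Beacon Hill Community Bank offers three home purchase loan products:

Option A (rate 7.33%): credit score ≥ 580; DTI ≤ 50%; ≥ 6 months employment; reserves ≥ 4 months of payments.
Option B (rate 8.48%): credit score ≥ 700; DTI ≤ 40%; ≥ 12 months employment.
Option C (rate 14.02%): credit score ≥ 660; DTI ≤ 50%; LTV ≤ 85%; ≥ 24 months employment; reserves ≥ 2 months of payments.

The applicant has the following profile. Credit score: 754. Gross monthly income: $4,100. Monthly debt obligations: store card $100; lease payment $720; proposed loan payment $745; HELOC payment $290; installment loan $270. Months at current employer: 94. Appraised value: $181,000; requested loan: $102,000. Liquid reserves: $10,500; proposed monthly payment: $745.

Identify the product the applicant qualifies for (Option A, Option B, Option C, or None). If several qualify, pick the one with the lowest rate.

None

Total debts = (100 + 720 + 745 + 290 + 270) = 2,125; DTI = 2,125/4,100 = 51.8%.
LTV = 102,000/181,000 = 56.4%.
Reserves = 10,500/745 = 14.1 months.
Option A: score 754 ≥ 580; DTI 51.8% > 50%; employment 94 ≥ 6 mo; reserves 14.1 ≥ 4 mo → does not qualify.
Option B: score 754 ≥ 700; DTI 51.8% > 40%; employment 94 ≥ 12 mo → does not qualify.
Option C: score 754 ≥ 660; DTI 51.8% > 50%; LTV 56.4% ≤ 85%; employment 94 ≥ 24 mo; reserves 14.1 ≥ 2 mo → does not qualify.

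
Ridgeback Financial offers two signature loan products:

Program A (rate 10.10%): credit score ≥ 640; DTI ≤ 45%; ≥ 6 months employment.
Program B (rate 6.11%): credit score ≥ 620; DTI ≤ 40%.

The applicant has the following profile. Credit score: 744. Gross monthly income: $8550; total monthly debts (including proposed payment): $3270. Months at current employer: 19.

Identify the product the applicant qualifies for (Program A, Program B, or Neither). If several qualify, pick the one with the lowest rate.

DTI = 3,270/8,550 = 38.2%.
Program A: score 744 ≥ 640; DTI 38.2% ≤ 45%; employment 19 ≥ 6 mo → qualifies.
Program B: score 744 ≥ 620; DTI 38.2% ≤ 40% → qualifies.
Qualifying: Program A, Program B. Lowest rate is 6.11% → Program B.

Program B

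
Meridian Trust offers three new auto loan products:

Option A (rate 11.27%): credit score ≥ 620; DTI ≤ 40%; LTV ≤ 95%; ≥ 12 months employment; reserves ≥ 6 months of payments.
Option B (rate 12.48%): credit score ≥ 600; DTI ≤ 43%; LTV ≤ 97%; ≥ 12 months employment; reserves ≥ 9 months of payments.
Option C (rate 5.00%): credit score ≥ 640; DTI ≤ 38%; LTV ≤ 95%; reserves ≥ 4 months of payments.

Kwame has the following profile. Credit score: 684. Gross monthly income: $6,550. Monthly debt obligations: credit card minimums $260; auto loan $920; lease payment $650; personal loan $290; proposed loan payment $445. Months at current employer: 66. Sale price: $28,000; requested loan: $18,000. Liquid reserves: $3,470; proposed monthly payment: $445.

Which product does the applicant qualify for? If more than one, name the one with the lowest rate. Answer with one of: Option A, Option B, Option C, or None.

Total debts = (260 + 920 + 650 + 290 + 445) = 2,565; DTI = 2,565/6,550 = 39.2%.
LTV = 18,000/28,000 = 64.3%.
Reserves = 3,470/445 = 7.8 months.
Option A: score 684 ≥ 620; DTI 39.2% ≤ 40%; LTV 64.3% ≤ 95%; employment 66 ≥ 12 mo; reserves 7.8 ≥ 6 mo → qualifies.
Option B: score 684 ≥ 600; DTI 39.2% ≤ 43%; LTV 64.3% ≤ 97%; employment 66 ≥ 12 mo; reserves 7.8 < 9 mo → does not qualify.
Option C: score 684 ≥ 640; DTI 39.2% > 38%; LTV 64.3% ≤ 95%; reserves 7.8 ≥ 4 mo → does not qualify.

Option A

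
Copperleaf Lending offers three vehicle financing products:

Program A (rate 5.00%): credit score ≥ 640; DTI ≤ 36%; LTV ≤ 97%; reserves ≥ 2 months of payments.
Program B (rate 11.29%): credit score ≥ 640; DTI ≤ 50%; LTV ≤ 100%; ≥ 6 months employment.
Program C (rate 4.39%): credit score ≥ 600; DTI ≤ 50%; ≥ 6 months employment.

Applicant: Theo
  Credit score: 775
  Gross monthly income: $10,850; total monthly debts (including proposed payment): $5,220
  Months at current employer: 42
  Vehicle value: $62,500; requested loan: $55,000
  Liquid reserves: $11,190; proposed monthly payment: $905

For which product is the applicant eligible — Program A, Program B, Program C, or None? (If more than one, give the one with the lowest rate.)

DTI = 5,220/10,850 = 48.1%.
LTV = 55,000/62,500 = 88%.
Reserves = 11,190/905 = 12.4 months.
Program A: score 775 ≥ 640; DTI 48.1% > 36%; LTV 88% ≤ 97%; reserves 12.4 ≥ 2 mo → does not qualify.
Program B: score 775 ≥ 640; DTI 48.1% ≤ 50%; LTV 88% ≤ 100%; employment 42 ≥ 6 mo → qualifies.
Program C: score 775 ≥ 600; DTI 48.1% ≤ 50%; employment 42 ≥ 6 mo → qualifies.
Qualifying: Program B, Program C. Lowest rate is 4.39% → Program C.

Program C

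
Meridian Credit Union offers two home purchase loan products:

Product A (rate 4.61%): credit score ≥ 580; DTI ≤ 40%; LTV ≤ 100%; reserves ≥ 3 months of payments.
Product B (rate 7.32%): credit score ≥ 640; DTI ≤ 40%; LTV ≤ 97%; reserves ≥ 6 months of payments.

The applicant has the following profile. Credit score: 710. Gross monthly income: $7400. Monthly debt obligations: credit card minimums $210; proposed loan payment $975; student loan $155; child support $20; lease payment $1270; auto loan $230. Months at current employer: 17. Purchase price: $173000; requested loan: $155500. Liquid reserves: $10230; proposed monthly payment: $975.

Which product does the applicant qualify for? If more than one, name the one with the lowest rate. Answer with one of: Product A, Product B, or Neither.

Product A

Total debts = (210 + 975 + 155 + 20 + 1,270 + 230) = 2,860; DTI = 2,860/7,400 = 38.6%.
LTV = 155,500/173,000 = 89.9%.
Reserves = 10,230/975 = 10.5 months.
Product A: score 710 ≥ 580; DTI 38.6% ≤ 40%; LTV 89.9% ≤ 100%; reserves 10.5 ≥ 3 mo → qualifies.
Product B: score 710 ≥ 640; DTI 38.6% ≤ 40%; LTV 89.9% ≤ 97%; reserves 10.5 ≥ 6 mo → qualifies.
Qualifying: Product A, Product B. Lowest rate is 4.61% → Product A.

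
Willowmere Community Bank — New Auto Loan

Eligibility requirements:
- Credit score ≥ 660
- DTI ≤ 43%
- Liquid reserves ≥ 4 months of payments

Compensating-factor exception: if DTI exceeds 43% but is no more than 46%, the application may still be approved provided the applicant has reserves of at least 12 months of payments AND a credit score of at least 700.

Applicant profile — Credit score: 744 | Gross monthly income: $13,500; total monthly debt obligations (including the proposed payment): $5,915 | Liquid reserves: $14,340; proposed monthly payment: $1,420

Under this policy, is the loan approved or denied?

Denied

Credit score 744 ≥ 660 (meets base)
DTI: 5,915 ÷ 13,500 = 43.8%, over the 43% base limit.
Reserves: 14,340 ÷ 1,420 = 10.1 months (meets 4-month minimum)
DTI 43.8% is within the 43%–46% exception band; checking compensating factors.
Reserves 10.1 < 12 months; credit score 744 ≥ 700.
Compensating-factor requirement not fully met.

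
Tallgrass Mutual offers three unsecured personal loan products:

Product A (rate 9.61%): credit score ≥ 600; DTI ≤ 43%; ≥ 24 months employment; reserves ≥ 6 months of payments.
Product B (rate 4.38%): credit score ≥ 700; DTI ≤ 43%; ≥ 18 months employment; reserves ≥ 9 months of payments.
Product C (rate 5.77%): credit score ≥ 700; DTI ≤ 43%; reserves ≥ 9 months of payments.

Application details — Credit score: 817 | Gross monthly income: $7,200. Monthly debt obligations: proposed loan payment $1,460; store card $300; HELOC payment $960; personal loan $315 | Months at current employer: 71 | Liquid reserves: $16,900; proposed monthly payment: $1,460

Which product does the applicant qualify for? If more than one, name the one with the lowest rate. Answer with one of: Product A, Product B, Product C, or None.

Total debts = (1,460 + 300 + 960 + 315) = 3,035; DTI = 3,035/7,200 = 42.2%.
Reserves = 16,900/1,460 = 11.6 months.
Product A: score 817 ≥ 600; DTI 42.2% ≤ 43%; employment 71 ≥ 24 mo; reserves 11.6 ≥ 6 mo → qualifies.
Product B: score 817 ≥ 700; DTI 42.2% ≤ 43%; employment 71 ≥ 18 mo; reserves 11.6 ≥ 9 mo → qualifies.
Product C: score 817 ≥ 700; DTI 42.2% ≤ 43%; reserves 11.6 ≥ 9 mo → qualifies.
Qualifying: Product A, Product B, Product C. Lowest rate is 4.38% → Product B.

Product B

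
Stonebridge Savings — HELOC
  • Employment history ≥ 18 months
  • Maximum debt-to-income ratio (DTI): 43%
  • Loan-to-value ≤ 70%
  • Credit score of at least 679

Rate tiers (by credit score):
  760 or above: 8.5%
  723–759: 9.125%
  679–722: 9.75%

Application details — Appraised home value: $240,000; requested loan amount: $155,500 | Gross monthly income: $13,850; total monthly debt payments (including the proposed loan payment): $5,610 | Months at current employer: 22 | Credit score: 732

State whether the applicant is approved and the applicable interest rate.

Credit score 732 ≥ 679 (meets minimum)
DTI: 5,610 ÷ 13,850 = 40.5%, within the 43% cap
Employment 22 ≥ 18 months
LTV: 155,500 ÷ 240,000 = 64.8%, within 70% cap
All requirements met. Score 732 falls in the 723–759 tier → 9.125%.

Approved at 9.125%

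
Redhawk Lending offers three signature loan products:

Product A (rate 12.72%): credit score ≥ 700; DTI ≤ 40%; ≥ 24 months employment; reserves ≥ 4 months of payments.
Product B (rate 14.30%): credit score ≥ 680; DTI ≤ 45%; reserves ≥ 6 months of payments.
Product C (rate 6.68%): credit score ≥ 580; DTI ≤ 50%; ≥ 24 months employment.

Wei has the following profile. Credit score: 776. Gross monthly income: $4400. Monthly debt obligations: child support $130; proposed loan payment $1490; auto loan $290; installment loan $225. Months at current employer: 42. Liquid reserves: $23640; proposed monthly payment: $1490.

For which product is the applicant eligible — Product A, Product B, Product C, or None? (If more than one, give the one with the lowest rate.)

Total debts = (130 + 1,490 + 290 + 225) = 2,135; DTI = 2,135/4,400 = 48.5%.
Reserves = 23,640/1,490 = 15.9 months.
Product A: score 776 ≥ 700; DTI 48.5% > 40%; employment 42 ≥ 24 mo; reserves 15.9 ≥ 4 mo → does not qualify.
Product B: score 776 ≥ 680; DTI 48.5% > 45%; reserves 15.9 ≥ 6 mo → does not qualify.
Product C: score 776 ≥ 580; DTI 48.5% ≤ 50%; employment 42 ≥ 24 mo → qualifies.

Product C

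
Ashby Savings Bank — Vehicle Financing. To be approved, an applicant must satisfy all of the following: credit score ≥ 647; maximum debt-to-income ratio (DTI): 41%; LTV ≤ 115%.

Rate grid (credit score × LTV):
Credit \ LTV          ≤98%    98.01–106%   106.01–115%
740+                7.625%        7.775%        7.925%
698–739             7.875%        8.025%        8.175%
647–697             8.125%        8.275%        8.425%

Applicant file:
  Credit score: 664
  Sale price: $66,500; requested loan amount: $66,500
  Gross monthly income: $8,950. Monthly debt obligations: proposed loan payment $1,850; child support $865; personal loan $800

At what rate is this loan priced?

Credit score 664 ≥ 647; Total monthly debts = (1,850 + 865 + 800) = 3,515. DTI: 3,515 ÷ 8,950 = 39.3%, within the 41% cap
Loan-to-value = 66,500/66,500 = 100% — pass (115% max)
Row: 664 falls in 647–697. Column: 100% falls in 98.01–106%. Rate = 8.275%.

8.275%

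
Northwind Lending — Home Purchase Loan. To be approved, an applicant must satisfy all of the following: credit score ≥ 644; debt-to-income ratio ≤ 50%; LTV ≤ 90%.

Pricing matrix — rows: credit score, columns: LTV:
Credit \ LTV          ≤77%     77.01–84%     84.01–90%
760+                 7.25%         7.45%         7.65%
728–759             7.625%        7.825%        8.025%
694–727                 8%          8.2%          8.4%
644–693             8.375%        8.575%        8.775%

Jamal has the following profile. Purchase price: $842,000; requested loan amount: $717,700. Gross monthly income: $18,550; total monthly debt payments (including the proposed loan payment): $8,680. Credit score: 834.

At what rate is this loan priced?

7.65%

Credit score 834 ≥ 644; DTI = 8,680/18,550 = 46.8% ≤ 50%
LTV: 717,700 ÷ 842,000 = 85.2%, within 90% cap
Score 834 is in the 760+ band; LTV 85.2% is in the 84.01–90% band → 7.65%.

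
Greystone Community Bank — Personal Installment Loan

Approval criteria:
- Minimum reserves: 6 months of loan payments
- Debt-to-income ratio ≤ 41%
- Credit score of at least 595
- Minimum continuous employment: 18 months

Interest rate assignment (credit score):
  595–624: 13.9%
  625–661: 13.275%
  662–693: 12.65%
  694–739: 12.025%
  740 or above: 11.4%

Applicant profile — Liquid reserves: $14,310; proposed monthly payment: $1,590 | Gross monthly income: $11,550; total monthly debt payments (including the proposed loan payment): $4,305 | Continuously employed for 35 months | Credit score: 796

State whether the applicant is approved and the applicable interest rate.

Approved at 11.4%

Credit score 796 ≥ 595 (meets minimum)
Employment 35 ≥ 18 months
DTI = 4,305/11,550 = 37.3% ≤ 41%
Reserves = 14,310/1,590 = 9.0 months ≥ 6
All requirements met. Score 796 falls in the 740 or above tier → 11.4%.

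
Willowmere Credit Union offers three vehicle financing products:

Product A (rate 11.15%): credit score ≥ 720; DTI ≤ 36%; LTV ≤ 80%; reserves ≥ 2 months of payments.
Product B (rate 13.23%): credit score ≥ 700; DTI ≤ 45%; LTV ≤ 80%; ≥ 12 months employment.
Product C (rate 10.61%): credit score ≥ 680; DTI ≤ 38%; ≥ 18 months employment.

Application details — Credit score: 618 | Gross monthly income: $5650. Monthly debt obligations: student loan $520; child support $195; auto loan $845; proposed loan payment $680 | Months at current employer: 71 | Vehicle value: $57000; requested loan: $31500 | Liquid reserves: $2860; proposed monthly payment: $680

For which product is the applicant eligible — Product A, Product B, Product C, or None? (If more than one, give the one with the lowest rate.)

Total debts = (520 + 195 + 845 + 680) = 2,240; DTI = 2,240/5,650 = 39.6%.
LTV = 31,500/57,000 = 55.3%.
Reserves = 2,860/680 = 4.2 months.
Product A: score 618 < 720; DTI 39.6% > 36%; LTV 55.3% ≤ 80%; reserves 4.2 ≥ 2 mo → does not qualify.
Product B: score 618 < 700; DTI 39.6% ≤ 45%; LTV 55.3% ≤ 80%; employment 71 ≥ 12 mo → does not qualify.
Product C: score 618 < 680; DTI 39.6% > 38%; employment 71 ≥ 18 mo → does not qualify.

None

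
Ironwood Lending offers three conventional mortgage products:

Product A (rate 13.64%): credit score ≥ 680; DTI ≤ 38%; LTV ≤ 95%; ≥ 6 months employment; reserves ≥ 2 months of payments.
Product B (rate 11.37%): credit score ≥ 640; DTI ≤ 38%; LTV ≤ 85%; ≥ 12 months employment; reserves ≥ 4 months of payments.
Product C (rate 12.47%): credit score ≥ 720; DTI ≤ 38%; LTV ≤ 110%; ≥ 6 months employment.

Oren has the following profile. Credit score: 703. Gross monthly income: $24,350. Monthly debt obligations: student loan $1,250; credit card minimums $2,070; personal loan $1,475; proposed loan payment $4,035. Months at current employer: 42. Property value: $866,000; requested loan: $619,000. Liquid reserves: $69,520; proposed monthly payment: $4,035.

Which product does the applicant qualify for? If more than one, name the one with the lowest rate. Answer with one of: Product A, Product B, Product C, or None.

Product B

Total debts = (1,250 + 2,070 + 1,475 + 4,035) = 8,830; DTI = 8,830/24,350 = 36.3%.
LTV = 619,000/866,000 = 71.5%.
Reserves = 69,520/4,035 = 17.2 months.
Product A: score 703 ≥ 680; DTI 36.3% ≤ 38%; LTV 71.5% ≤ 95%; employment 42 ≥ 6 mo; reserves 17.2 ≥ 2 mo → qualifies.
Product B: score 703 ≥ 640; DTI 36.3% ≤ 38%; LTV 71.5% ≤ 85%; employment 42 ≥ 12 mo; reserves 17.2 ≥ 4 mo → qualifies.
Product C: score 703 < 720; DTI 36.3% ≤ 38%; LTV 71.5% ≤ 110%; employment 42 ≥ 6 mo → does not qualify.
Qualifying: Product A, Product B. Lowest rate is 11.37% → Product B.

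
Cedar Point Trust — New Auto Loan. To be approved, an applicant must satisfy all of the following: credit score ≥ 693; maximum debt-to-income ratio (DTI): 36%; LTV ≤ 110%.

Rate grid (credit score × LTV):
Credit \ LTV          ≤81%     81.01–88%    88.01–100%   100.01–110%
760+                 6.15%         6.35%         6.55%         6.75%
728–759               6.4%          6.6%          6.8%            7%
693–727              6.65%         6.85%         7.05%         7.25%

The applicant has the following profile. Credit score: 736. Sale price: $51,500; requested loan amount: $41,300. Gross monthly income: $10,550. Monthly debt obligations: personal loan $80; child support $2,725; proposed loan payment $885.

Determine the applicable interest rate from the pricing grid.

Credit score 736 ≥ 693; Total monthly debts = (80 + 2,725 + 885) = 3,690. Debt-to-income = 3,690/10,550 = 35% — meets 36% limit
LTV = 41,300/51,500 = 80.2% ≤ 110%
Score 736 is in the 728–759 band; LTV 80.2% is in the ≤81% band → 6.4%.

6.4%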